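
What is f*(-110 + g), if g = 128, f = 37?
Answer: 666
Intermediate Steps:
f*(-110 + g) = 37*(-110 + 128) = 37*18 = 666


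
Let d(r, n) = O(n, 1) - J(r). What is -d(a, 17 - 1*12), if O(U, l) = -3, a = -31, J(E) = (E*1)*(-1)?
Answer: 34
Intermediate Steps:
J(E) = -E (J(E) = E*(-1) = -E)
d(r, n) = -3 + r (d(r, n) = -3 - (-1)*r = -3 + r)
-d(a, 17 - 1*12) = -(-3 - 31) = -1*(-34) = 34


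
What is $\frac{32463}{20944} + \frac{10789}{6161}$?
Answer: $\frac{425969359}{129035984} \approx 3.3012$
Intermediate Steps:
$\frac{32463}{20944} + \frac{10789}{6161} = \frac{425969359}{129035984}$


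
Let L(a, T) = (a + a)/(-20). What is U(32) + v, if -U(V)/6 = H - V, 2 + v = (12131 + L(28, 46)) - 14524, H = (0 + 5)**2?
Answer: -11779/5 ≈ -2355.8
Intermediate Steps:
L(a, T) = -a/10 (L(a, T) = (2*a)*(-1/20) = -a/10)
H = 25 (H = 5**2 = 25)
v = -11989/5 (v = -2 + ((12131 - 1/10*28) - 14524) = -2 + ((12131 - 14/5) - 14524) = -2 + (60641/5 - 14524) = -2 - 11979/5 = -11989/5 ≈ -2397.8)
U(V) = -150 + 6*V (U(V) = -6*(25 - V) = -150 + 6*V)
U(32) + v = (-150 + 6*32) - 11989/5 = (-150 + 192) - 11989/5 = 42 - 11989/5 = -11779/5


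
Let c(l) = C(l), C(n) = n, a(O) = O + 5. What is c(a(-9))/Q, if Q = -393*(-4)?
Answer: -1/393 ≈ -0.0025445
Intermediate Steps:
a(O) = 5 + O
c(l) = l
Q = 1572
c(a(-9))/Q = (5 - 9)/1572 = -4*1/1572 = -1/393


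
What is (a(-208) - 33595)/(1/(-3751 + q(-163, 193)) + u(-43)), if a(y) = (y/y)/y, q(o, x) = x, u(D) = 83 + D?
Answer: -12431226819/14801176 ≈ -839.88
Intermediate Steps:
a(y) = 1/y
(a(-208) - 33595)/(1/(-3751 + q(-163, 193)) + u(-43)) = (1/(-208) - 33595)/(1/(-3751 + 193) + (83 - 43)) = (-1/208 - 33595)/(1/(-3558) + 40) = -6987761/(208*(-1/3558 + 40)) = -6987761/(208*142319/3558) = -6987761/208*3558/142319 = -12431226819/14801176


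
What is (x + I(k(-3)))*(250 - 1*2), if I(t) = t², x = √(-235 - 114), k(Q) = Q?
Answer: 2232 + 248*I*√349 ≈ 2232.0 + 4633.0*I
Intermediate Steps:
x = I*√349 (x = √(-349) = I*√349 ≈ 18.682*I)
(x + I(k(-3)))*(250 - 1*2) = (I*√349 + (-3)²)*(250 - 1*2) = (I*√349 + 9)*(250 - 2) = (9 + I*√349)*248 = 2232 + 248*I*√349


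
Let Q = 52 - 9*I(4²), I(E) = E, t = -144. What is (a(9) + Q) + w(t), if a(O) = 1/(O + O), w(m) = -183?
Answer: -4949/18 ≈ -274.94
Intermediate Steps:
Q = -92 (Q = 52 - 9*4² = 52 - 9*16 = 52 - 144 = -92)
a(O) = 1/(2*O)
(a(9) + Q) + w(t) = ((½)/9 - 92) - 183 = ((½)*(⅑) - 92) - 183 = (1/18 - 92) - 183 = -1655/18 - 183 = -4949/18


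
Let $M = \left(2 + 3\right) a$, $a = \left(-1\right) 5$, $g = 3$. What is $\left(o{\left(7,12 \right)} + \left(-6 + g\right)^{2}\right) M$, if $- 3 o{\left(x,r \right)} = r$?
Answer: $-125$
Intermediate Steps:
$o{\left(x,r \right)} = - \frac{r}{3}$
$a = -5$
$M = -25$ ($M = \left(2 + 3\right) \left(-5\right) = 5 \left(-5\right) = -25$)
$\left(o{\left(7,12 \right)} + \left(-6 + g\right)^{2}\right) M = \left(\left(- \frac{1}{3}\right) 12 + \left(-6 + 3\right)^{2}\right) \left(-25\right) = \left(-4 + \left(-3\right)^{2}\right) \left(-25\right) = \left(-4 + 9\right) \left(-25\right) = 5 \left(-25\right) = -125$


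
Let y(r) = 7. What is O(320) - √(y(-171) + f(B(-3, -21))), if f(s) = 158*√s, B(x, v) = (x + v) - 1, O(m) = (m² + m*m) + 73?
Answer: 204873 - √(7 + 790*I) ≈ 2.0485e+5 - 19.787*I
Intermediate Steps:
O(m) = 73 + 2*m² (O(m) = (m² + m²) + 73 = 2*m² + 73 = 73 + 2*m²)
B(x, v) = -1 + v + x (B(x, v) = (v + x) - 1 = -1 + v + x)
O(320) - √(y(-171) + f(B(-3, -21))) = (73 + 2*320²) - √(7 + 158*√(-1 - 21 - 3)) = (73 + 2*102400) - √(7 + 158*√(-25)) = (73 + 204800) - √(7 + 158*(5*I)) = 204873 - √(7 + 790*I)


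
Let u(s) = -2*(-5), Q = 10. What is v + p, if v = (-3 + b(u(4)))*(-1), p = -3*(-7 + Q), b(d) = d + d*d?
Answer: -116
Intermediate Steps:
u(s) = 10
b(d) = d + d²
p = -9 (p = -3*(-7 + 10) = -3*3 = -9)
v = -107 (v = (-3 + 10*(1 + 10))*(-1) = (-3 + 10*11)*(-1) = (-3 + 110)*(-1) = 107*(-1) = -107)
v + p = -107 - 9 = -116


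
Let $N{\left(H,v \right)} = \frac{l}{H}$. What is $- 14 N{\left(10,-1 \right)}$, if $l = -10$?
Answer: $14$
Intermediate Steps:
$N{\left(H,v \right)} = - \frac{10}{H}$
$- 14 N{\left(10,-1 \right)} = - 14 \left(- \frac{10}{10}\right) = - 14 \left(\left(-10\right) \frac{1}{10}\right) = \left(-14\right) \left(-1\right) = 14$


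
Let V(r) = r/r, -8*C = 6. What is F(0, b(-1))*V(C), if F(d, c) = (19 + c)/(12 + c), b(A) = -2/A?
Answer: 3/2 ≈ 1.5000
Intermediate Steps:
C = -3/4 (C = -1/8*6 = -3/4 ≈ -0.75000)
V(r) = 1
F(d, c) = (19 + c)/(12 + c)
F(0, b(-1))*V(C) = ((19 - 2/(-1))/(12 - 2/(-1)))*1 = ((19 - 2*(-1))/(12 - 2*(-1)))*1 = ((19 + 2)/(12 + 2))*1 = (21/14)*1 = ((1/14)*21)*1 = (3/2)*1 = 3/2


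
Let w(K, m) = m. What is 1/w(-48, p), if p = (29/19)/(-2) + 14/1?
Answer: 38/503 ≈ 0.075547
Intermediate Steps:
p = 503/38 (p = (29*(1/19))*(-½) + 14*1 = (29/19)*(-½) + 14 = -29/38 + 14 = 503/38 ≈ 13.237)
1/w(-48, p) = 1/(503/38) = 38/503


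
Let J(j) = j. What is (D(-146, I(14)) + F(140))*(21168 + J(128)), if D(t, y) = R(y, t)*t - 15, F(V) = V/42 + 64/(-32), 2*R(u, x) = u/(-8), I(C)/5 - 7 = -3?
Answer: 10786424/3 ≈ 3.5955e+6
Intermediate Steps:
I(C) = 20 (I(C) = 35 + 5*(-3) = 35 - 15 = 20)
R(u, x) = -u/16 (R(u, x) = (u/(-8))/2 = (u*(-⅛))/2 = (-u/8)/2 = -u/16)
F(V) = -2 + V/42 (F(V) = V*(1/42) + 64*(-1/32) = V/42 - 2 = -2 + V/42)
D(t, y) = -15 - t*y/16 (D(t, y) = (-y/16)*t - 15 = -t*y/16 - 15 = -15 - t*y/16)
(D(-146, I(14)) + F(140))*(21168 + J(128)) = ((-15 - 1/16*(-146)*20) + (-2 + (1/42)*140))*(21168 + 128) = ((-15 + 365/2) + (-2 + 10/3))*21296 = (335/2 + 4/3)*21296 = (1013/6)*21296 = 10786424/3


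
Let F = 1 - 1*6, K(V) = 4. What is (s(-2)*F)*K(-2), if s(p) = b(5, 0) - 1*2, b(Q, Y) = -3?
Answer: 100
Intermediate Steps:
s(p) = -5 (s(p) = -3 - 1*2 = -3 - 2 = -5)
F = -5 (F = 1 - 6 = -5)
(s(-2)*F)*K(-2) = -5*(-5)*4 = 25*4 = 100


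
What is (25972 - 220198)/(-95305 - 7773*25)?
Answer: 97113/144815 ≈ 0.67060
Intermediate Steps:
(25972 - 220198)/(-95305 - 7773*25) = -194226/(-95305 - 194325) = -194226/(-289630) = -194226*(-1/289630) = 97113/144815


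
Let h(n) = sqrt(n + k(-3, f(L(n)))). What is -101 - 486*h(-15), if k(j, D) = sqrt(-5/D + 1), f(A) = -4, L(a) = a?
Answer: -101 - 729*I*sqrt(6) ≈ -101.0 - 1785.7*I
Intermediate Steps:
k(j, D) = sqrt(1 - 5/D)
h(n) = sqrt(3/2 + n) (h(n) = sqrt(n + sqrt((-5 - 4)/(-4))) = sqrt(n + sqrt(-1/4*(-9))) = sqrt(n + sqrt(9/4)) = sqrt(n + 3/2) = sqrt(3/2 + n))
-101 - 486*h(-15) = -101 - 243*sqrt(6 + 4*(-15)) = -101 - 243*sqrt(6 - 60) = -101 - 243*sqrt(-54) = -101 - 243*3*I*sqrt(6) = -101 - 729*I*sqrt(6)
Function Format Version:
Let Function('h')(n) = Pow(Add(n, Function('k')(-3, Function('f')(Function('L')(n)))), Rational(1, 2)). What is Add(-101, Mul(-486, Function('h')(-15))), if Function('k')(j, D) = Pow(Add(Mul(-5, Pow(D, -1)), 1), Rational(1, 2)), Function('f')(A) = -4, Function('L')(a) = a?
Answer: Add(-101, Mul(-729, I, Pow(6, Rational(1, 2)))) ≈ Add(-101.00, Mul(-1785.7, I))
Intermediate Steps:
Function('k')(j, D) = Pow(Add(1, Mul(-5, Pow(D, -1))), Rational(1, 2))
Function('h')(n) = Pow(Add(Rational(3, 2), n), Rational(1, 2)) (Function('h')(n) = Pow(Add(n, Pow(Mul(Pow(-4, -1), Add(-5, -4)), Rational(1, 2))), Rational(1, 2)) = Pow(Add(n, Pow(Mul(Rational(-1, 4), -9), Rational(1, 2))), Rational(1, 2)) = Pow(Add(n, Pow(Rational(9, 4), Rational(1, 2))), Rational(1, 2)) = Pow(Add(n, Rational(3, 2)), Rational(1, 2)) = Pow(Add(Rational(3, 2), n), Rational(1, 2)))
Add(-101, Mul(-486, Function('h')(-15))) = Add(-101, Mul(-486, Mul(Rational(1, 2), Pow(Add(6, Mul(4, -15)), Rational(1, 2))))) = Add(-101, Mul(-486, Mul(Rational(1, 2), Pow(Add(6, -60), Rational(1, 2))))) = Add(-101, Mul(-486, Mul(Rational(1, 2), Pow(-54, Rational(1, 2))))) = Add(-101, Mul(-486, Mul(Rational(1, 2), Mul(3, I, Pow(6, Rational(1, 2)))))) = Add(-101, Mul(-486, Mul(Rational(3, 2), I, Pow(6, Rational(1, 2))))) = Add(-101, Mul(-729, I, Pow(6, Rational(1, 2))))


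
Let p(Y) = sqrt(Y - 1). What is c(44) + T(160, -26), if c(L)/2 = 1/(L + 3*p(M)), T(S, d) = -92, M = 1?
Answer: -2023/22 ≈ -91.955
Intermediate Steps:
p(Y) = sqrt(-1 + Y)
c(L) = 2/L (c(L) = 2/(L + 3*sqrt(-1 + 1)) = 2/(L + 3*sqrt(0)) = 2/(L + 3*0) = 2/(L + 0) = 2/L)
c(44) + T(160, -26) = 2/44 - 92 = 2*(1/44) - 92 = 1/22 - 92 = -2023/22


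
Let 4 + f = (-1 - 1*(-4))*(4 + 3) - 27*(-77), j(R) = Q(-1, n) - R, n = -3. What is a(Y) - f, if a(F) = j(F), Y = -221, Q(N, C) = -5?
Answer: -1880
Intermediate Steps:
j(R) = -5 - R
a(F) = -5 - F
f = 2096 (f = -4 + ((-1 - 1*(-4))*(4 + 3) - 27*(-77)) = -4 + ((-1 + 4)*7 + 2079) = -4 + (3*7 + 2079) = -4 + (21 + 2079) = -4 + 2100 = 2096)
a(Y) - f = (-5 - 1*(-221)) - 1*2096 = (-5 + 221) - 2096 = 216 - 2096 = -1880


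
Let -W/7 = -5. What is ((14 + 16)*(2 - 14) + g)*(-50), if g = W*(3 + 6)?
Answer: 2250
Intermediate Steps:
W = 35 (W = -7*(-5) = 35)
g = 315 (g = 35*(3 + 6) = 35*9 = 315)
((14 + 16)*(2 - 14) + g)*(-50) = ((14 + 16)*(2 - 14) + 315)*(-50) = (30*(-12) + 315)*(-50) = (-360 + 315)*(-50) = -45*(-50) = 2250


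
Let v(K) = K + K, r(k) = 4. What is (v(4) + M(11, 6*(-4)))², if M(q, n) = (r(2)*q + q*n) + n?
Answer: 55696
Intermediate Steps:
v(K) = 2*K
M(q, n) = n + 4*q + n*q (M(q, n) = (4*q + q*n) + n = (4*q + n*q) + n = n + 4*q + n*q)
(v(4) + M(11, 6*(-4)))² = (2*4 + (6*(-4) + 4*11 + (6*(-4))*11))² = (8 + (-24 + 44 - 24*11))² = (8 + (-24 + 44 - 264))² = (8 - 244)² = (-236)² = 55696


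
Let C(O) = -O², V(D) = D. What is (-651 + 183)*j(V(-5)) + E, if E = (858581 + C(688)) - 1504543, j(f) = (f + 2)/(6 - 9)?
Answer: -1119774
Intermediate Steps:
j(f) = -⅔ - f/3 (j(f) = (2 + f)/(-3) = (2 + f)*(-⅓) = -⅔ - f/3)
E = -1119306 (E = (858581 - 1*688²) - 1504543 = (858581 - 1*473344) - 1504543 = (858581 - 473344) - 1504543 = 385237 - 1504543 = -1119306)
(-651 + 183)*j(V(-5)) + E = (-651 + 183)*(-⅔ - ⅓*(-5)) - 1119306 = -468*(-⅔ + 5/3) - 1119306 = -468*1 - 1119306 = -468 - 1119306 = -1119774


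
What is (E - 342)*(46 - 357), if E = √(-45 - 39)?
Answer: 106362 - 622*I*√21 ≈ 1.0636e+5 - 2850.4*I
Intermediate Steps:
E = 2*I*√21 (E = √(-84) = 2*I*√21 ≈ 9.1651*I)
(E - 342)*(46 - 357) = (2*I*√21 - 342)*(46 - 357) = (-342 + 2*I*√21)*(-311) = 106362 - 622*I*√21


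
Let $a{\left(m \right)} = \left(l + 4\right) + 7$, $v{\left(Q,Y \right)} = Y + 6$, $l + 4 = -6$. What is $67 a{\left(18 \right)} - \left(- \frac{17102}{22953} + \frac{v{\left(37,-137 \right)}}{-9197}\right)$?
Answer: $\frac{14297895898}{211098741} \approx 67.731$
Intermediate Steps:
$l = -10$ ($l = -4 - 6 = -10$)
$v{\left(Q,Y \right)} = 6 + Y$
$a{\left(m \right)} = 1$ ($a{\left(m \right)} = \left(-10 + 4\right) + 7 = -6 + 7 = 1$)
$67 a{\left(18 \right)} - \left(- \frac{17102}{22953} + \frac{v{\left(37,-137 \right)}}{-9197}\right) = 67 \cdot 1 - \left(- \frac{17102}{22953} + \frac{6 - 137}{-9197}\right) = 67 - \left(\left(-17102\right) \frac{1}{22953} - - \frac{131}{9197}\right) = 67 - \left(- \frac{17102}{22953} + \frac{131}{9197}\right) = 67 - - \frac{154280251}{211098741} = 67 + \frac{154280251}{211098741} = \frac{14297895898}{211098741}$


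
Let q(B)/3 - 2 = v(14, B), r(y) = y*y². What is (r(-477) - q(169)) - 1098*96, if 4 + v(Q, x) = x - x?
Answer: -108636735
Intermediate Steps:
r(y) = y³
v(Q, x) = -4 (v(Q, x) = -4 + (x - x) = -4 + 0 = -4)
q(B) = -6 (q(B) = 6 + 3*(-4) = 6 - 12 = -6)
(r(-477) - q(169)) - 1098*96 = ((-477)³ - 1*(-6)) - 1098*96 = (-108531333 + 6) - 1*105408 = -108531327 - 105408 = -108636735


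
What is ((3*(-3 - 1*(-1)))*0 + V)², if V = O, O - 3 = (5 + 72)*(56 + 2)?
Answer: 19971961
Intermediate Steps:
O = 4469 (O = 3 + (5 + 72)*(56 + 2) = 3 + 77*58 = 3 + 4466 = 4469)
V = 4469
((3*(-3 - 1*(-1)))*0 + V)² = ((3*(-3 - 1*(-1)))*0 + 4469)² = ((3*(-3 + 1))*0 + 4469)² = ((3*(-2))*0 + 4469)² = (-6*0 + 4469)² = (0 + 4469)² = 4469² = 19971961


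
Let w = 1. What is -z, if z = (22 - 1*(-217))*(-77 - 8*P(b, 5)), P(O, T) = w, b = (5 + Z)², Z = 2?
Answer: 20315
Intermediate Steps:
b = 49 (b = (5 + 2)² = 7² = 49)
P(O, T) = 1
z = -20315 (z = (22 - 1*(-217))*(-77 - 8*1) = (22 + 217)*(-77 - 8) = 239*(-85) = -20315)
-z = -1*(-20315) = 20315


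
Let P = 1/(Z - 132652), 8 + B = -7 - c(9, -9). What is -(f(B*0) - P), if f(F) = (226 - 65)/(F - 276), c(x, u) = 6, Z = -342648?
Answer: 207943/356475 ≈ 0.58333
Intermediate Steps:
B = -21 (B = -8 + (-7 - 1*6) = -8 + (-7 - 6) = -8 - 13 = -21)
P = -1/475300 (P = 1/(-342648 - 132652) = 1/(-475300) = -1/475300 ≈ -2.1039e-6)
f(F) = 161/(-276 + F)
-(f(B*0) - P) = -(161/(-276 - 21*0) - 1*(-1/475300)) = -(161/(-276 + 0) + 1/475300) = -(161/(-276) + 1/475300) = -(161*(-1/276) + 1/475300) = -(-7/12 + 1/475300) = -1*(-207943/356475) = 207943/356475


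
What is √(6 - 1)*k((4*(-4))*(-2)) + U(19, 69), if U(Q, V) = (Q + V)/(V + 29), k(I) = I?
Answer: 44/49 + 32*√5 ≈ 72.452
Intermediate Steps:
U(Q, V) = (Q + V)/(29 + V)
√(6 - 1)*k((4*(-4))*(-2)) + U(19, 69) = √(6 - 1)*((4*(-4))*(-2)) + (19 + 69)/(29 + 69) = √5*(-16*(-2)) + 88/98 = √5*32 + (1/98)*88 = 32*√5 + 44/49 = 44/49 + 32*√5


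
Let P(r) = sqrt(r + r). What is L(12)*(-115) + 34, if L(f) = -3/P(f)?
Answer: 34 + 115*sqrt(6)/4 ≈ 104.42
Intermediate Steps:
P(r) = sqrt(2)*sqrt(r) (P(r) = sqrt(2*r) = sqrt(2)*sqrt(r))
L(f) = -3*sqrt(2)/(2*sqrt(f))
L(12)*(-115) + 34 = -3*sqrt(2)/(2*sqrt(12))*(-115) + 34 = -3*sqrt(2)*sqrt(3)/6/2*(-115) + 34 = -sqrt(6)/4*(-115) + 34 = 115*sqrt(6)/4 + 34 = 34 + 115*sqrt(6)/4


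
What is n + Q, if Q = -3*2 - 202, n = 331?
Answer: 123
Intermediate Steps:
Q = -208 (Q = -6 - 202 = -208)
n + Q = 331 - 208 = 123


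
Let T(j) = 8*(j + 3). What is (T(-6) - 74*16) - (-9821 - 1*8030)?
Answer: 16643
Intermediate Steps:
T(j) = 24 + 8*j (T(j) = 8*(3 + j) = 24 + 8*j)
(T(-6) - 74*16) - (-9821 - 1*8030) = ((24 + 8*(-6)) - 74*16) - (-9821 - 1*8030) = ((24 - 48) - 1184) - (-9821 - 8030) = (-24 - 1184) - 1*(-17851) = -1208 + 17851 = 16643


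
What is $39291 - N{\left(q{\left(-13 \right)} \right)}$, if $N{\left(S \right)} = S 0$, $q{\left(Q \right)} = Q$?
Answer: $39291$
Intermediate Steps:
$N{\left(S \right)} = 0$
$39291 - N{\left(q{\left(-13 \right)} \right)} = 39291 - 0 = 39291 + 0 = 39291$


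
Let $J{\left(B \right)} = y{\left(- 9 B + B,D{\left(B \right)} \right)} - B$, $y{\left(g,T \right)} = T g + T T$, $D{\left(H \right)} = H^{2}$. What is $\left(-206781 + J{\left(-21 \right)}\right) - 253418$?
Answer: $-191609$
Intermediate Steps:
$y{\left(g,T \right)} = T^{2} + T g$ ($y{\left(g,T \right)} = T g + T^{2} = T^{2} + T g$)
$J{\left(B \right)} = - B + B^{2} \left(B^{2} - 8 B\right)$ ($J{\left(B \right)} = B^{2} \left(B^{2} + \left(- 9 B + B\right)\right) - B = B^{2} \left(B^{2} - 8 B\right) - B = - B + B^{2} \left(B^{2} - 8 B\right)$)
$\left(-206781 + J{\left(-21 \right)}\right) - 253418 = \left(-206781 - 21 \left(-1 + \left(-21\right)^{2} \left(-8 - 21\right)\right)\right) - 253418 = \left(-206781 - 21 \left(-1 + 441 \left(-29\right)\right)\right) - 253418 = \left(-206781 - 21 \left(-1 - 12789\right)\right) - 253418 = \left(-206781 - -268590\right) - 253418 = \left(-206781 + 268590\right) - 253418 = 61809 - 253418 = -191609$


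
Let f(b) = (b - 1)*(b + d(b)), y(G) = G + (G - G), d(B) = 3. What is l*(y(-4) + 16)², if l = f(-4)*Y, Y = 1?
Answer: 720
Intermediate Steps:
y(G) = G (y(G) = G + 0 = G)
f(b) = (-1 + b)*(3 + b) (f(b) = (b - 1)*(b + 3) = (-1 + b)*(3 + b))
l = 5 (l = (-3 + (-4)² + 2*(-4))*1 = (-3 + 16 - 8)*1 = 5*1 = 5)
l*(y(-4) + 16)² = 5*(-4 + 16)² = 5*12² = 5*144 = 720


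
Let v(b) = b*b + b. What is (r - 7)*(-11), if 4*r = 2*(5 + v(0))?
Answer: 99/2 ≈ 49.500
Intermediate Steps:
v(b) = b + b**2 (v(b) = b**2 + b = b + b**2)
r = 5/2 (r = (2*(5 + 0*(1 + 0)))/4 = (2*(5 + 0*1))/4 = (2*(5 + 0))/4 = (2*5)/4 = (1/4)*10 = 5/2 ≈ 2.5000)
(r - 7)*(-11) = (5/2 - 7)*(-11) = -9/2*(-11) = 99/2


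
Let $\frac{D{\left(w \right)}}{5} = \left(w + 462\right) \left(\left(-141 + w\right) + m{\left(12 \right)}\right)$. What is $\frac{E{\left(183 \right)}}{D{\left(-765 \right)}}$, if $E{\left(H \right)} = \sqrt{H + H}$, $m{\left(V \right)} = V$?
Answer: $\frac{\sqrt{366}}{1354410} \approx 1.4125 \cdot 10^{-5}$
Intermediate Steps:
$D{\left(w \right)} = 5 \left(-129 + w\right) \left(462 + w\right)$ ($D{\left(w \right)} = 5 \left(w + 462\right) \left(\left(-141 + w\right) + 12\right) = 5 \left(462 + w\right) \left(-129 + w\right) = 5 \left(-129 + w\right) \left(462 + w\right)$)
$E{\left(H \right)} = \sqrt{2} \sqrt{H}$ ($E{\left(H \right)} = \sqrt{2 H} = \sqrt{2} \sqrt{H}$)
$\frac{E{\left(183 \right)}}{D{\left(-765 \right)}} = \frac{\sqrt{2} \sqrt{183}}{-297990 + 5 \left(-765\right)^{2} + 1665 \left(-765\right)} = \frac{\sqrt{366}}{-297990 + 5 \cdot 585225 - 1273725} = \frac{\sqrt{366}}{-297990 + 2926125 - 1273725} = \frac{\sqrt{366}}{1354410}$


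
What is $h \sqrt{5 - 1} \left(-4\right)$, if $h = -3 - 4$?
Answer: $56$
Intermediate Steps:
$h = -7$
$h \sqrt{5 - 1} \left(-4\right) = - 7 \sqrt{5 - 1} \left(-4\right) = - 7 \sqrt{4} \left(-4\right) = \left(-7\right) 2 \left(-4\right) = \left(-14\right) \left(-4\right) = 56$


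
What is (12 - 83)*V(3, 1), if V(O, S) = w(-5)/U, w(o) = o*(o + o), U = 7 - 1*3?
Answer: -1775/2 ≈ -887.50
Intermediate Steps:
U = 4 (U = 7 - 3 = 4)
w(o) = 2*o² (w(o) = o*(2*o) = 2*o²)
V(O, S) = 25/2 (V(O, S) = (2*(-5)²)/4 = (2*25)*(¼) = 50*(¼) = 25/2)
(12 - 83)*V(3, 1) = (12 - 83)*(25/2) = -71*25/2 = -1775/2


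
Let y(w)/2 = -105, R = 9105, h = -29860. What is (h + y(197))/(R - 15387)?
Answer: 15035/3141 ≈ 4.7867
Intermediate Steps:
y(w) = -210 (y(w) = 2*(-105) = -210)
(h + y(197))/(R - 15387) = (-29860 - 210)/(9105 - 15387) = -30070/(-6282) = -30070*(-1/6282) = 15035/3141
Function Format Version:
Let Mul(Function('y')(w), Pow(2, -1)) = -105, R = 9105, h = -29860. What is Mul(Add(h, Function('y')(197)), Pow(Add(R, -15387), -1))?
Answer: Rational(15035, 3141) ≈ 4.7867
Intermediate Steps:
Function('y')(w) = -210 (Function('y')(w) = Mul(2, -105) = -210)
Mul(Add(h, Function('y')(197)), Pow(Add(R, -15387), -1)) = Mul(Add(-29860, -210), Pow(Add(9105, -15387), -1)) = Mul(-30070, Pow(-6282, -1)) = Mul(-30070, Rational(-1, 6282)) = Rational(15035, 3141)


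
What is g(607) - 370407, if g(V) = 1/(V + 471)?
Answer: -399298745/1078 ≈ -3.7041e+5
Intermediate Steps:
g(V) = 1/(471 + V)
g(607) - 370407 = 1/(471 + 607) - 370407 = 1/1078 - 370407 = -399298745/1078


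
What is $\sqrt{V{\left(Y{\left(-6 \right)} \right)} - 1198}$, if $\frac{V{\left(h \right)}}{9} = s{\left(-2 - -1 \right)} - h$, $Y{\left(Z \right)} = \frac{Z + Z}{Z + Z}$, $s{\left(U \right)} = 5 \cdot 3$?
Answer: $4 i \sqrt{67} \approx 32.741 i$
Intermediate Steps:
$s{\left(U \right)} = 15$
$Y{\left(Z \right)} = 1$ ($Y{\left(Z \right)} = \frac{2 Z}{2 Z} = 2 Z \frac{1}{2 Z} = 1$)
$V{\left(h \right)} = 135 - 9 h$ ($V{\left(h \right)} = 9 \left(15 - h\right) = 135 - 9 h$)
$\sqrt{V{\left(Y{\left(-6 \right)} \right)} - 1198} = \sqrt{\left(135 - 9\right) - 1198} = \sqrt{126 - 1198} = \sqrt{-1072} = 4 i \sqrt{67}$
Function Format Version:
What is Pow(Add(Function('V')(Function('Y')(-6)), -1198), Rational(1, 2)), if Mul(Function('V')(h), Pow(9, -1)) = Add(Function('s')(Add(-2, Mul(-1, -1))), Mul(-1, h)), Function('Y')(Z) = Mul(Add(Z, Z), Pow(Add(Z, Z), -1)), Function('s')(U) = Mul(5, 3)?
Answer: Mul(4, I, Pow(67, Rational(1, 2))) ≈ Mul(32.741, I)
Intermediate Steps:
Function('s')(U) = 15
Function('Y')(Z) = 1 (Function('Y')(Z) = Mul(Mul(2, Z), Pow(Mul(2, Z), -1)) = Mul(Mul(2, Z), Mul(Rational(1, 2), Pow(Z, -1))) = 1)
Function('V')(h) = Add(135, Mul(-9, h)) (Function('V')(h) = Mul(9, Add(15, Mul(-1, h))) = Add(135, Mul(-9, h)))
Pow(Add(Function('V')(Function('Y')(-6)), -1198), Rational(1, 2)) = Pow(Add(Add(135, Mul(-9, 1)), -1198), Rational(1, 2)) = Pow(Add(Add(135, -9), -1198), Rational(1, 2)) = Pow(Add(126, -1198), Rational(1, 2)) = Pow(-1072, Rational(1, 2)) = Mul(4, I, Pow(67, Rational(1, 2)))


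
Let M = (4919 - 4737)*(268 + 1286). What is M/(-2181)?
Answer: -94276/727 ≈ -129.68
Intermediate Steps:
M = 282828 (M = 182*1554 = 282828)
M/(-2181) = 282828/(-2181) = 282828*(-1/2181) = -94276/727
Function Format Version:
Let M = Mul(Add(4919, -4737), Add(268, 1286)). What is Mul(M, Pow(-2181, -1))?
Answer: Rational(-94276, 727) ≈ -129.68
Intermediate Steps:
M = 282828 (M = Mul(182, 1554) = 282828)
Mul(M, Pow(-2181, -1)) = Mul(282828, Pow(-2181, -1)) = Mul(282828, Rational(-1, 2181)) = Rational(-94276, 727)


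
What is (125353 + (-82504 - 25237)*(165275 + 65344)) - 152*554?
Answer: -24847080534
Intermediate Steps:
(125353 + (-82504 - 25237)*(165275 + 65344)) - 152*554 = (125353 - 107741*230619) - 84208 = (125353 - 24847121679) - 84208 = -24846996326 - 84208 = -24847080534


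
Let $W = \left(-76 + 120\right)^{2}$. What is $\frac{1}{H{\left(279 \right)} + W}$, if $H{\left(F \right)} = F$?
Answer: $\frac{1}{2215} \approx 0.00045147$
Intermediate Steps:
$W = 1936$ ($W = 44^{2} = 1936$)
$\frac{1}{H{\left(279 \right)} + W} = \frac{1}{279 + 1936} = \frac{1}{2215}$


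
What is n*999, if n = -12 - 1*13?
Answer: -24975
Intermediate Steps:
n = -25 (n = -12 - 13 = -25)
n*999 = -25*999 = -24975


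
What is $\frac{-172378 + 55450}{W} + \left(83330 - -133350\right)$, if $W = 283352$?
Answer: $\frac{7674574304}{35419} \approx 2.1668 \cdot 10^{5}$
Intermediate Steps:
$\frac{-172378 + 55450}{W} + \left(83330 - -133350\right) = \frac{-172378 + 55450}{283352} + \left(83330 - -133350\right) = \left(-116928\right) \frac{1}{283352} + \left(83330 + 133350\right) = - \frac{14616}{35419} + 216680 = \frac{7674574304}{35419}$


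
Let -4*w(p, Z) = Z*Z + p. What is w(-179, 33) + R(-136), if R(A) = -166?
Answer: -787/2 ≈ -393.50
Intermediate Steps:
w(p, Z) = -p/4 - Z**2/4 (w(p, Z) = -(Z*Z + p)/4 = -(Z**2 + p)/4 = -(p + Z**2)/4 = -p/4 - Z**2/4)
w(-179, 33) + R(-136) = (-1/4*(-179) - 1/4*33**2) - 166 = (179/4 - 1/4*1089) - 166 = (179/4 - 1089/4) - 166 = -455/2 - 166 = -787/2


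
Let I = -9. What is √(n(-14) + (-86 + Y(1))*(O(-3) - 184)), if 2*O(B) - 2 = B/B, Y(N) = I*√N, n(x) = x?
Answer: √69294/2 ≈ 131.62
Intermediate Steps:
Y(N) = -9*√N
O(B) = 3/2 (O(B) = 1 + (B/B)/2 = 1 + (½)*1 = 1 + ½ = 3/2)
√(n(-14) + (-86 + Y(1))*(O(-3) - 184)) = √(-14 + (-86 - 9*√1)*(3/2 - 184)) = √(-14 + (-86 - 9*1)*(-365/2)) = √(-14 + (-86 - 9)*(-365/2)) = √(-14 - 95*(-365/2)) = √(-14 + 34675/2) = √(34647/2) = √69294/2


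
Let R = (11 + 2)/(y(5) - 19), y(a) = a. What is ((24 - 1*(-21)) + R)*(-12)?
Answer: -3702/7 ≈ -528.86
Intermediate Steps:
R = -13/14 (R = (11 + 2)/(5 - 19) = 13/(-14) = 13*(-1/14) = -13/14 ≈ -0.92857)
((24 - 1*(-21)) + R)*(-12) = ((24 - 1*(-21)) - 13/14)*(-12) = ((24 + 21) - 13/14)*(-12) = (45 - 13/14)*(-12) = (617/14)*(-12) = -3702/7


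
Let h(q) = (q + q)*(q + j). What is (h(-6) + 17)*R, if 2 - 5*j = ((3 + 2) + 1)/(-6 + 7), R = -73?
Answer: -35989/5 ≈ -7197.8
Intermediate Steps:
j = -⅘ (j = ⅖ - ((3 + 2) + 1)/(5*(-6 + 7)) = ⅖ - (5 + 1)/(5*1) = ⅖ - 6/5 = -⅘ ≈ -0.80000)
h(q) = 2*q*(-⅘ + q) (h(q) = (q + q)*(q - ⅘) = (2*q)*(-⅘ + q) = 2*q*(-⅘ + q))
(h(-6) + 17)*R = ((⅖)*(-6)*(-4 + 5*(-6)) + 17)*(-73) = ((⅖)*(-6)*(-4 - 30) + 17)*(-73) = ((⅖)*(-6)*(-34) + 17)*(-73) = (408/5 + 17)*(-73) = (493/5)*(-73) = -35989/5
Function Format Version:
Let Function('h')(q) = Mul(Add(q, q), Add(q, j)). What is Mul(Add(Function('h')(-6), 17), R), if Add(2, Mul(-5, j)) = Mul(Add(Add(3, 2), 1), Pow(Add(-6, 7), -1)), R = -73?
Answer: Rational(-35989, 5) ≈ -7197.8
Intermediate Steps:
j = Rational(-4, 5) (j = Add(Rational(2, 5), Mul(Rational(-1, 5), Mul(Add(Add(3, 2), 1), Pow(Add(-6, 7), -1)))) = Add(Rational(2, 5), Mul(Rational(-1, 5), Mul(Add(5, 1), Pow(1, -1)))) = Add(Rational(2, 5), Mul(Rational(-1, 5), Mul(6, 1))) = Add(Rational(2, 5), Mul(Rational(-1, 5), 6)) = Add(Rational(2, 5), Rational(-6, 5)) = Rational(-4, 5) ≈ -0.80000)
Function('h')(q) = Mul(2, q, Add(Rational(-4, 5), q)) (Function('h')(q) = Mul(Add(q, q), Add(q, Rational(-4, 5))) = Mul(Mul(2, q), Add(Rational(-4, 5), q)) = Mul(2, q, Add(Rational(-4, 5), q)))
Mul(Add(Function('h')(-6), 17), R) = Mul(Add(Mul(Rational(2, 5), -6, Add(-4, Mul(5, -6))), 17), -73) = Mul(Add(Mul(Rational(2, 5), -6, Add(-4, -30)), 17), -73) = Mul(Add(Mul(Rational(2, 5), -6, -34), 17), -73) = Mul(Add(Rational(408, 5), 17), -73) = Mul(Rational(493, 5), -73) = Rational(-35989, 5)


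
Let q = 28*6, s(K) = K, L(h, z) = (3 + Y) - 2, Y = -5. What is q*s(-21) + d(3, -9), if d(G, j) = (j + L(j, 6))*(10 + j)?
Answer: -3541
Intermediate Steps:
L(h, z) = -4 (L(h, z) = (3 - 5) - 2 = -2 - 2 = -4)
q = 168
d(G, j) = (-4 + j)*(10 + j) (d(G, j) = (j - 4)*(10 + j) = (-4 + j)*(10 + j))
q*s(-21) + d(3, -9) = 168*(-21) + (-40 + (-9)² + 6*(-9)) = -3528 + (-40 + 81 - 54) = -3528 - 13 = -3541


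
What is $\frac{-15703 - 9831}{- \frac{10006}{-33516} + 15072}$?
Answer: $- \frac{427898772}{252581579} \approx -1.6941$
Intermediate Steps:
$\frac{-15703 - 9831}{- \frac{10006}{-33516} + 15072} = - \frac{25534}{\left(-10006\right) \left(- \frac{1}{33516}\right) + 15072} = - \frac{25534}{\frac{5003}{16758} + 15072} = - \frac{25534}{\frac{252581579}{16758}} = \left(-25534\right) \frac{16758}{252581579} = - \frac{427898772}{252581579}$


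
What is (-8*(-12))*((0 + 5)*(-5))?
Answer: -2400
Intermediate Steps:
(-8*(-12))*((0 + 5)*(-5)) = 96*(5*(-5)) = 96*(-25) = -2400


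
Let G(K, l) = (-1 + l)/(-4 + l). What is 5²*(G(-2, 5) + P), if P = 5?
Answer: 225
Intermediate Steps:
G(K, l) = (-1 + l)/(-4 + l)
5²*(G(-2, 5) + P) = 5²*((-1 + 5)/(-4 + 5) + 5) = 25*(4/1 + 5) = 25*(1*4 + 5) = 25*(4 + 5) = 25*9 = 225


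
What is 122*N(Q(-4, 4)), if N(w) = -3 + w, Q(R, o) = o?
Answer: 122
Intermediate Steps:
122*N(Q(-4, 4)) = 122*(-3 + 4) = 122*1 = 122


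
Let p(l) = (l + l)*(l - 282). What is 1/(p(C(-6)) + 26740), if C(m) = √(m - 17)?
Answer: I/(6*(94*√23 + 4449*I)) ≈ 3.7081e-5 + 3.7573e-6*I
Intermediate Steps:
C(m) = √(-17 + m)
p(l) = 2*l*(-282 + l) (p(l) = (2*l)*(-282 + l) = 2*l*(-282 + l))
1/(p(C(-6)) + 26740) = 1/(2*√(-17 - 6)*(-282 + √(-17 - 6)) + 26740) = 1/(2*√(-23)*(-282 + √(-23)) + 26740) = 1/(2*(I*√23)*(-282 + I*√23) + 26740) = 1/(2*I*√23*(-282 + I*√23) + 26740) = 1/(26740 + 2*I*√23*(-282 + I*√23))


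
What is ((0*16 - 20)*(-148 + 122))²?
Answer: 270400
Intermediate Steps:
((0*16 - 20)*(-148 + 122))² = ((0 - 20)*(-26))² = (-20*(-26))² = 520² = 270400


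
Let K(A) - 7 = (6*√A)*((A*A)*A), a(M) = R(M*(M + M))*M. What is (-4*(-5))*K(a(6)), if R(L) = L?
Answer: 140 + 116095057920*√3 ≈ 2.0108e+11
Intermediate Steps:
a(M) = 2*M³ (a(M) = (M*(M + M))*M = (M*(2*M))*M = (2*M²)*M = 2*M³)
K(A) = 7 + 6*A^(7/2) (K(A) = 7 + (6*√A)*((A*A)*A) = 7 + (6*√A)*(A²*A) = 7 + (6*√A)*A³ = 7 + 6*A^(7/2))
(-4*(-5))*K(a(6)) = (-4*(-5))*(7 + 6*(2*6³)^(7/2)) = 20*(7 + 6*(2*216)^(7/2)) = 20*(7 + 6*432^(7/2)) = 20*(7 + 6*(967458816*√3)) = 20*(7 + 5804752896*√3) = 140 + 116095057920*√3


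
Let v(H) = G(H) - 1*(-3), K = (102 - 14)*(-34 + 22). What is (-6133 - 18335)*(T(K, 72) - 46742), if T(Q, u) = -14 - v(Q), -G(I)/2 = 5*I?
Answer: 1402481292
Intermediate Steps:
G(I) = -10*I
K = -1056 (K = 88*(-12) = -1056)
v(H) = 3 - 10*H (v(H) = -10*H - 1*(-3) = -10*H + 3 = 3 - 10*H)
T(Q, u) = -17 + 10*Q (T(Q, u) = -14 - (3 - 10*Q) = -14 + (-3 + 10*Q) = -17 + 10*Q)
(-6133 - 18335)*(T(K, 72) - 46742) = (-6133 - 18335)*((-17 + 10*(-1056)) - 46742) = -24468*((-17 - 10560) - 46742) = -24468*(-10577 - 46742) = -24468*(-57319) = 1402481292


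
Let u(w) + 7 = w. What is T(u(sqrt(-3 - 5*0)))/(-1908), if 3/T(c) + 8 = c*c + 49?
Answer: -I/(8904*sqrt(3) + 55332*I) ≈ -1.677e-5 - 4.6741e-6*I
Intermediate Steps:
u(w) = -7 + w
T(c) = 3/(41 + c**2) (T(c) = 3/(-8 + (c*c + 49)) = 3/(-8 + (c**2 + 49)) = 3/(-8 + (49 + c**2)) = 3/(41 + c**2))
T(u(sqrt(-3 - 5*0)))/(-1908) = (3/(41 + (-7 + sqrt(-3 - 5*0))**2))/(-1908) = (3/(41 + (-7 + sqrt(-3 + 0))**2))*(-1/1908) = (3/(41 + (-7 + sqrt(-3))**2))*(-1/1908) = (3/(41 + (-7 + I*sqrt(3))**2))*(-1/1908) = -1/(636*(41 + (-7 + I*sqrt(3))**2))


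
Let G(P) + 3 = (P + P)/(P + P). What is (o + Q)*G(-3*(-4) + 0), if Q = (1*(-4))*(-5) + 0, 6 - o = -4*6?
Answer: -100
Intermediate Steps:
o = 30 (o = 6 - (-4)*6 = 6 - 1*(-24) = 6 + 24 = 30)
Q = 20 (Q = -4*(-5) + 0 = 20 + 0 = 20)
G(P) = -2 (G(P) = -3 + (P + P)/(P + P) = -3 + (2*P)/((2*P)) = -3 + (2*P)*(1/(2*P)) = -3 + 1 = -2)
(o + Q)*G(-3*(-4) + 0) = (30 + 20)*(-2) = 50*(-2) = -100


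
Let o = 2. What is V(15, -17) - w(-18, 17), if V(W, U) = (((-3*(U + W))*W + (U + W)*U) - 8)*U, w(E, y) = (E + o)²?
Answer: -2228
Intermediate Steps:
w(E, y) = (2 + E)² (w(E, y) = (E + 2)² = (2 + E)²)
V(W, U) = U*(-8 + U*(U + W) + W*(-3*U - 3*W)) (V(W, U) = (((-3*U - 3*W)*W + U*(U + W)) - 8)*U = ((W*(-3*U - 3*W) + U*(U + W)) - 8)*U = ((U*(U + W) + W*(-3*U - 3*W)) - 8)*U = (-8 + U*(U + W) + W*(-3*U - 3*W))*U = U*(-8 + U*(U + W) + W*(-3*U - 3*W)))
V(15, -17) - w(-18, 17) = -17*(-8 + (-17)² - 3*15² - 2*(-17)*15) - (2 - 18)² = -17*(-8 + 289 - 3*225 + 510) - 1*(-16)² = -17*(-8 + 289 - 675 + 510) - 1*256 = -17*116 - 256 = -1972 - 256 = -2228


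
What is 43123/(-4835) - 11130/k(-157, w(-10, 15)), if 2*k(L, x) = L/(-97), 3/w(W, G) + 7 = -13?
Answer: -10446599011/759095 ≈ -13762.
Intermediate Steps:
w(W, G) = -3/20 (w(W, G) = 3/(-7 - 13) = 3/(-20) = 3*(-1/20) = -3/20)
k(L, x) = -L/194 (k(L, x) = (L/(-97))/2 = (L*(-1/97))/2 = (-L/97)/2 = -L/194)
43123/(-4835) - 11130/k(-157, w(-10, 15)) = 43123/(-4835) - 11130/((-1/194*(-157))) = 43123*(-1/4835) - 11130/157/194 = -43123/4835 - 11130*194/157 = -43123/4835 - 2159220/157 = -10446599011/759095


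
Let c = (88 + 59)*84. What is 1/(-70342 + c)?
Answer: -1/57994 ≈ -1.7243e-5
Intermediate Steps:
c = 12348 (c = 147*84 = 12348)
1/(-70342 + c) = 1/(-70342 + 12348) = 1/(-57994) = -1/57994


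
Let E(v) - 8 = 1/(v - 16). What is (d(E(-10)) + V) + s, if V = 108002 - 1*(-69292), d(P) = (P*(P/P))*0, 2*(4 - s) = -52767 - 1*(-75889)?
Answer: 165737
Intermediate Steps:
E(v) = 8 + 1/(-16 + v) (E(v) = 8 + 1/(v - 16) = 8 + 1/(-16 + v))
s = -11557 (s = 4 - (-52767 - 1*(-75889))/2 = 4 - (-52767 + 75889)/2 = 4 - ½*23122 = 4 - 11561 = -11557)
d(P) = 0 (d(P) = (P*1)*0 = P*0 = 0)
V = 177294 (V = 108002 + 69292 = 177294)
(d(E(-10)) + V) + s = (0 + 177294) - 11557 = 177294 - 11557 = 165737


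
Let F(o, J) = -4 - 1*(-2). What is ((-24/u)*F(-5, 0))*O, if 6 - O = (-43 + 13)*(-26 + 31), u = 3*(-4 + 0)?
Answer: -624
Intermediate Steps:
F(o, J) = -2 (F(o, J) = -4 + 2 = -2)
u = -12 (u = 3*(-4) = -12)
O = 156 (O = 6 - (-43 + 13)*(-26 + 31) = 6 - (-30)*5 = 6 - 1*(-150) = 6 + 150 = 156)
((-24/u)*F(-5, 0))*O = (-24/(-12)*(-2))*156 = (-24*(-1/12)*(-2))*156 = (2*(-2))*156 = -4*156 = -624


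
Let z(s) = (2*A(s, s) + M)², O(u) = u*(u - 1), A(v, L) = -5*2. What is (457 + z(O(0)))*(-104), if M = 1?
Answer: -85072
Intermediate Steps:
A(v, L) = -10
O(u) = u*(-1 + u)
z(s) = 361 (z(s) = (2*(-10) + 1)² = (-20 + 1)² = (-19)² = 361)
(457 + z(O(0)))*(-104) = (457 + 361)*(-104) = 818*(-104) = -85072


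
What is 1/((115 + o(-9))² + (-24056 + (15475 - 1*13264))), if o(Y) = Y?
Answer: -1/10609 ≈ -9.4260e-5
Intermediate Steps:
1/((115 + o(-9))² + (-24056 + (15475 - 1*13264))) = 1/((115 - 9)² + (-24056 + (15475 - 1*13264))) = 1/(106² + (-24056 + (15475 - 13264))) = 1/(11236 + (-24056 + 2211)) = 1/(11236 - 21845) = 1/(-10609) = -1/10609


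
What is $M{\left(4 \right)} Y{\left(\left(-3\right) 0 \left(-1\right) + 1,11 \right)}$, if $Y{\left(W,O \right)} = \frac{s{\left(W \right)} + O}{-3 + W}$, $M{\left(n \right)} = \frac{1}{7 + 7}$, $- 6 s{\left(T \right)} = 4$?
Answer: $- \frac{31}{84} \approx -0.36905$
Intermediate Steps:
$s{\left(T \right)} = - \frac{2}{3}$ ($s{\left(T \right)} = \left(- \frac{1}{6}\right) 4 = - \frac{2}{3}$)
$M{\left(n \right)} = \frac{1}{14}$
$Y{\left(W,O \right)} = \frac{- \frac{2}{3} + O}{-3 + W}$
$M{\left(4 \right)} Y{\left(\left(-3\right) 0 \left(-1\right) + 1,11 \right)} = \frac{\frac{1}{-3 + \left(\left(-3\right) 0 \left(-1\right) + 1\right)} \left(- \frac{2}{3} + 11\right)}{14} = \frac{\frac{1}{-3 + \left(0 \left(-1\right) + 1\right)} \frac{31}{3}}{14} = \frac{\frac{1}{-3 + \left(0 + 1\right)} \frac{31}{3}}{14} = \frac{\frac{1}{-3 + 1} \cdot \frac{31}{3}}{14} = \frac{\frac{1}{-2} \cdot \frac{31}{3}}{14} = \frac{\left(- \frac{1}{2}\right) \frac{31}{3}}{14} = \frac{1}{14} \left(- \frac{31}{6}\right) = - \frac{31}{84}$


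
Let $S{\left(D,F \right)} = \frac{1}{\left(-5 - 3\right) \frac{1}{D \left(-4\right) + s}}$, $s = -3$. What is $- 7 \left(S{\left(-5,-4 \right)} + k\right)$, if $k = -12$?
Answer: $\frac{791}{8} \approx 98.875$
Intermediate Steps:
$S{\left(D,F \right)} = \frac{3}{8} + \frac{D}{2}$ ($S{\left(D,F \right)} = \frac{1}{\left(-5 - 3\right) \frac{1}{D \left(-4\right) - 3}} = \frac{1}{\left(-8\right) \frac{1}{- 4 D - 3}} = \frac{1}{\left(-8\right) \frac{1}{-3 - 4 D}} = \frac{3}{8} + \frac{D}{2}$)
$- 7 \left(S{\left(-5,-4 \right)} + k\right) = - 7 \left(\left(\frac{3}{8} + \frac{1}{2} \left(-5\right)\right) - 12\right) = - 7 \left(\left(\frac{3}{8} - \frac{5}{2}\right) - 12\right) = - 7 \left(- \frac{17}{8} - 12\right) = \left(-7\right) \left(- \frac{113}{8}\right) = \frac{791}{8}$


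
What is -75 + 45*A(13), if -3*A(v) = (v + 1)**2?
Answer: -3015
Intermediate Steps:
A(v) = -(1 + v)**2/3 (A(v) = -(v + 1)**2/3 = -(1 + v)**2/3)
-75 + 45*A(13) = -75 + 45*(-(1 + 13)**2/3) = -75 + 45*(-1/3*14**2) = -75 + 45*(-1/3*196) = -75 + 45*(-196/3) = -75 - 2940 = -3015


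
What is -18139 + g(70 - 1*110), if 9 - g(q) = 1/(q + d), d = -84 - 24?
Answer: -2683239/148 ≈ -18130.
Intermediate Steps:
d = -108
g(q) = 9 - 1/(-108 + q) (g(q) = 9 - 1/(q - 108) = 9 - 1/(-108 + q))
-18139 + g(70 - 1*110) = -18139 + (-973 + 9*(70 - 1*110))/(-108 + (70 - 1*110)) = -18139 + (-973 + 9*(70 - 110))/(-108 + (70 - 110)) = -18139 + (-973 + 9*(-40))/(-108 - 40) = -18139 + (-973 - 360)/(-148) = -18139 - 1/148*(-1333) = -18139 + 1333/148 = -2683239/148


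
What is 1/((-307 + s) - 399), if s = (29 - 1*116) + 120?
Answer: -1/673 ≈ -0.0014859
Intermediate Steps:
s = 33 (s = (29 - 116) + 120 = -87 + 120 = 33)
1/((-307 + s) - 399) = 1/((-307 + 33) - 399) = 1/(-274 - 399) = 1/(-673) = -1/673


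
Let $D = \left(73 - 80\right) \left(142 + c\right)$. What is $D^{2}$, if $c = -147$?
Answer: $1225$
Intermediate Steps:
$D = 35$ ($D = \left(73 - 80\right) \left(142 - 147\right) = \left(-7\right) \left(-5\right) = 35$)
$D^{2} = 35^{2} = 1225$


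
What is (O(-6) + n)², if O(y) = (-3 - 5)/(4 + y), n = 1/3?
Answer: 169/9 ≈ 18.778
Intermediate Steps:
n = ⅓ ≈ 0.33333
O(y) = -8/(4 + y)
(O(-6) + n)² = (-8/(4 - 6) + ⅓)² = (-8/(-2) + ⅓)² = (-8*(-½) + ⅓)² = (4 + ⅓)² = (13/3)² = 169/9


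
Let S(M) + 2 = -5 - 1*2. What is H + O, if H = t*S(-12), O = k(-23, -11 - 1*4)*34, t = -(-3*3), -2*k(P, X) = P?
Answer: 310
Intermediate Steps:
k(P, X) = -P/2
S(M) = -9 (S(M) = -2 + (-5 - 1*2) = -2 + (-5 - 2) = -2 - 7 = -9)
t = 9 (t = -(-9) = -1*(-9) = 9)
O = 391 (O = -1/2*(-23)*34 = (23/2)*34 = 391)
H = -81 (H = 9*(-9) = -81)
H + O = -81 + 391 = 310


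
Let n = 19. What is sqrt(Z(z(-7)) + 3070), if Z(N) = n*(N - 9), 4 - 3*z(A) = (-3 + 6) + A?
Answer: sqrt(26547)/3 ≈ 54.311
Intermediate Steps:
z(A) = 1/3 - A/3 (z(A) = 4/3 - ((-3 + 6) + A)/3 = 4/3 - (3 + A)/3 = 4/3 + (-1 - A/3) = 1/3 - A/3)
Z(N) = -171 + 19*N (Z(N) = 19*(N - 9) = 19*(-9 + N) = -171 + 19*N)
sqrt(Z(z(-7)) + 3070) = sqrt((-171 + 19*(1/3 - 1/3*(-7))) + 3070) = sqrt((-171 + 19*(1/3 + 7/3)) + 3070) = sqrt((-171 + 19*(8/3)) + 3070) = sqrt((-171 + 152/3) + 3070) = sqrt(-361/3 + 3070) = sqrt(8849/3) = sqrt(26547)/3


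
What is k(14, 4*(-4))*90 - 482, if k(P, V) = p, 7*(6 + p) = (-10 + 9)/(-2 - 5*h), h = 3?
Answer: -121528/119 ≈ -1021.2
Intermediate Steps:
p = -713/119 (p = -6 + ((-10 + 9)/(-2 - 5*3))/7 = -6 + (-1/(-2 - 15))/7 = -6 + (-1/(-17))/7 = -6 + (-1*(-1/17))/7 = -6 + (⅐)*(1/17) = -6 + 1/119 = -713/119 ≈ -5.9916)
k(P, V) = -713/119
k(14, 4*(-4))*90 - 482 = -713/119*90 - 482 = -64170/119 - 482 = -121528/119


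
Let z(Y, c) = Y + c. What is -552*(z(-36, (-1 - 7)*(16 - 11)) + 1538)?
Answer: -807024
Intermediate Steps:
-552*(z(-36, (-1 - 7)*(16 - 11)) + 1538) = -552*((-36 + (-1 - 7)*(16 - 11)) + 1538) = -552*((-36 - 8*5) + 1538) = -552*((-36 - 40) + 1538) = -552*(-76 + 1538) = -552*1462 = -807024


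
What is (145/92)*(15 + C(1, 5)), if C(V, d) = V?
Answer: 580/23 ≈ 25.217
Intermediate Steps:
(145/92)*(15 + C(1, 5)) = (145/92)*(15 + 1) = (145*(1/92))*16 = (145/92)*16 = 580/23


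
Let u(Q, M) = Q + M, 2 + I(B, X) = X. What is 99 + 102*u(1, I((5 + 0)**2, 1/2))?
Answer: 48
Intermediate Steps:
I(B, X) = -2 + X
u(Q, M) = M + Q
99 + 102*u(1, I((5 + 0)**2, 1/2)) = 99 + 102*((-2 + 1/2) + 1) = 99 + 102*(-3/2 + 1) = 99 + 102*(-1/2) = 99 - 51 = 48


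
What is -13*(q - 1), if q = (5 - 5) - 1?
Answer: 26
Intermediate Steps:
q = -1 (q = 0 - 1 = -1)
-13*(q - 1) = -13*(-1 - 1) = -13*(-2) = 26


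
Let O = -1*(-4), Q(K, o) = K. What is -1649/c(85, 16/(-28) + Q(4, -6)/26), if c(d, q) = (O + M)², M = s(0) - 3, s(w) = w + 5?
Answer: -1649/36 ≈ -45.806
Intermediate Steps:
s(w) = 5 + w
O = 4
M = 2 (M = (5 + 0) - 3 = 5 - 3 = 2)
c(d, q) = 36 (c(d, q) = (4 + 2)² = 6² = 36)
-1649/c(85, 16/(-28) + Q(4, -6)/26) = -1649/36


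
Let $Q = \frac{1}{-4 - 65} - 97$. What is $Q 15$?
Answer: $- \frac{33470}{23} \approx -1455.2$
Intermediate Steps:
$Q = - \frac{6694}{69}$ ($Q = \frac{1}{-69} - 97 = - \frac{1}{69} - 97 = - \frac{6694}{69} \approx -97.015$)
$Q 15 = \left(- \frac{6694}{69}\right) 15 = - \frac{33470}{23}$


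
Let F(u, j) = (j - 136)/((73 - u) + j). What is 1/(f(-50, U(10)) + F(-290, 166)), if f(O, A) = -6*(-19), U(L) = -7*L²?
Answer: 529/60336 ≈ 0.0087676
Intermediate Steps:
F(u, j) = (-136 + j)/(73 + j - u)
f(O, A) = 114
1/(f(-50, U(10)) + F(-290, 166)) = 1/(114 + (-136 + 166)/(73 + 166 - 1*(-290))) = 1/(114 + 30/(73 + 166 + 290)) = 1/(114 + 30/529) = 1/(60336/529) = 529/60336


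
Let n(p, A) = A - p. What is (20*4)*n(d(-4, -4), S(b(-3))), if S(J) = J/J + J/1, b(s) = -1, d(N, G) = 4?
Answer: -320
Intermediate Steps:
S(J) = 1 + J (S(J) = 1 + J*1 = 1 + J)
(20*4)*n(d(-4, -4), S(b(-3))) = (20*4)*((1 - 1) - 1*4) = 80*(0 - 4) = 80*(-4) = -320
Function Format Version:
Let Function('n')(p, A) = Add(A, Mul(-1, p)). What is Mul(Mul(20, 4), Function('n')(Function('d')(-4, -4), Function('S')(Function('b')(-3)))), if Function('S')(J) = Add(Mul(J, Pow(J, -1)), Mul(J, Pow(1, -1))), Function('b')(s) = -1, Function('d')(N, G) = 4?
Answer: -320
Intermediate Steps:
Function('S')(J) = Add(1, J) (Function('S')(J) = Add(1, Mul(J, 1)) = Add(1, J))
Mul(Mul(20, 4), Function('n')(Function('d')(-4, -4), Function('S')(Function('b')(-3)))) = Mul(Mul(20, 4), Add(Add(1, -1), Mul(-1, 4))) = Mul(80, Add(0, -4)) = Mul(80, -4) = -320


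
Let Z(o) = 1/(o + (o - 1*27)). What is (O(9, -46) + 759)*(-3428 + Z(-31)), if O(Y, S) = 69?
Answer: -252617004/89 ≈ -2.8384e+6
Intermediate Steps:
Z(o) = 1/(-27 + 2*o) (Z(o) = 1/(o + (o - 27)) = 1/(o + (-27 + o)) = 1/(-27 + 2*o))
(O(9, -46) + 759)*(-3428 + Z(-31)) = (69 + 759)*(-3428 + 1/(-27 + 2*(-31))) = 828*(-3428 + 1/(-27 - 62)) = 828*(-3428 + 1/(-89)) = 828*(-3428 - 1/89) = 828*(-305093/89) = -252617004/89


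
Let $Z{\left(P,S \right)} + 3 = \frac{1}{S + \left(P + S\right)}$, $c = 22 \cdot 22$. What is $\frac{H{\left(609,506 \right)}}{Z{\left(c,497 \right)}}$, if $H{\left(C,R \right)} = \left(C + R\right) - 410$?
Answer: $- \frac{1041990}{4433} \approx -235.05$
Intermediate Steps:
$H{\left(C,R \right)} = -410 + C + R$
$c = 484$
$Z{\left(P,S \right)} = -3 + \frac{1}{P + 2 S}$ ($Z{\left(P,S \right)} = -3 + \frac{1}{S + \left(P + S\right)} = -3 + \frac{1}{P + 2 S}$)
$\frac{H{\left(609,506 \right)}}{Z{\left(c,497 \right)}} = \frac{-410 + 609 + 506}{\frac{1}{484 + 2 \cdot 497} \left(1 - 2982 - 1452\right)} = \frac{705}{\frac{1}{484 + 994} \left(1 - 2982 - 1452\right)} = \frac{705}{\frac{1}{1478} \left(-4433\right)} = \frac{705}{- \frac{4433}{1478}} = 705 \left(- \frac{1478}{4433}\right) = - \frac{1041990}{4433}$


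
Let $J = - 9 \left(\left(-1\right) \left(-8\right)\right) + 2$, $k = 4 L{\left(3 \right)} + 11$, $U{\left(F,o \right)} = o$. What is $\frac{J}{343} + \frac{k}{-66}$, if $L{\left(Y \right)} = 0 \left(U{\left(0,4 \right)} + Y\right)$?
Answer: $- \frac{109}{294} \approx -0.37075$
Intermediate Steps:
$L{\left(Y \right)} = 0$ ($L{\left(Y \right)} = 0 \left(4 + Y\right) = 0$)
$k = 11$ ($k = 4 \cdot 0 + 11 = 0 + 11 = 11$)
$J = -70$ ($J = \left(-9\right) 8 + 2 = -72 + 2 = -70$)
$\frac{J}{343} + \frac{k}{-66} = - \frac{70}{343} + \frac{11}{-66} = \left(-70\right) \frac{1}{343} + 11 \left(- \frac{1}{66}\right) = - \frac{10}{49} - \frac{1}{6} = - \frac{109}{294}$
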